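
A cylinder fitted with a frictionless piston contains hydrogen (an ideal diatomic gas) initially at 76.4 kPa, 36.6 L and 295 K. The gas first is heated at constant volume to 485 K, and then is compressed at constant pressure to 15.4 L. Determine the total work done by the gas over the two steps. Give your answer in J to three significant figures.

W_total ≈ -2660 J

Step 1 (isochoric): W = 0 (constant volume).
After step 1: P = 125.6 kPa (V unchanged).
Step 2 (isobaric): W = PΔV = (125.6 kPa)(15.4 − 36.6 L) = -2663 J.
W_total = 0 − 2663 = -2663 J.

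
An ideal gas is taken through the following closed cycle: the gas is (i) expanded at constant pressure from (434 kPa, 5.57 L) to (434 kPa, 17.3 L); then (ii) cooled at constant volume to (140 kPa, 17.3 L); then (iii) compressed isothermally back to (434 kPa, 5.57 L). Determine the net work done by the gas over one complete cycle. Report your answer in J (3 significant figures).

W_net ≈ 2350 J

Leg (i): W = PΔV = (434)(17.3 − 5.57) = 5091 J.
Leg (ii): W = 0.
Leg (iii): W = PᵢVᵢ ln(V_f/Vᵢ) = (2422) ln(5.57/17.3) = -2745 J.
W_net = 5091 − 2745 = 2346 J.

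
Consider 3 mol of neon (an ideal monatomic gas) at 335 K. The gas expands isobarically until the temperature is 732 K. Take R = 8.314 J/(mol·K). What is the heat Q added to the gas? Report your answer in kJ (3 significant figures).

Isobaric: W = nRΔT = (3)(8.314)(397) = 9902 J.
ΔU = nCᵥΔT with Cᵥ = 3R/2: ΔU = (3)(12.47)(397) = 14853 J.
Q = ΔU + W = 14853 + 9902 = 24755 J.

Q ≈ 24.8 kJ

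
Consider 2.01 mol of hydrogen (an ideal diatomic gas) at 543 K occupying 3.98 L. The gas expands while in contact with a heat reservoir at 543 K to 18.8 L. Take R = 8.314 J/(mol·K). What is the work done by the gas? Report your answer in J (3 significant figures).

Isothermal: W = nRT ln(V₂/V₁).
W = (2.01)(8.314)(543) × ln(18.8/3.98)
  = 9074 × 1.553
W_by_gas = 14088 J.

W ≈ 14100 J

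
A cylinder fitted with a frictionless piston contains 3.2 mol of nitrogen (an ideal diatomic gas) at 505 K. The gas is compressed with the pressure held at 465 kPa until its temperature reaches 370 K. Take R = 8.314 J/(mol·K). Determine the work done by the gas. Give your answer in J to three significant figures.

Isobaric: W = P ΔV = nR ΔT.
W = (3.2)(8.314)(370 − 505) = -3592 J.

W ≈ -3590 J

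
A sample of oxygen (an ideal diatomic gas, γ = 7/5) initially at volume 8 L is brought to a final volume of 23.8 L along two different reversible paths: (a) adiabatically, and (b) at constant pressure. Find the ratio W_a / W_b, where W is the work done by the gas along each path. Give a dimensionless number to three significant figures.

W_a / W_b ≈ 0.447

Path (a) adiabatic: W = P₁V₁(1 − (V₁/V₂)^(γ−1))/(γ−1) → W_a/(P₁V₁) = 0.8836.
Path (b) isobaric: W = P₁(V₂ − V₁) → W_b/(P₁V₁) = 1.975.
W_a / W_b = 0.8836 / 1.975 = 0.4474.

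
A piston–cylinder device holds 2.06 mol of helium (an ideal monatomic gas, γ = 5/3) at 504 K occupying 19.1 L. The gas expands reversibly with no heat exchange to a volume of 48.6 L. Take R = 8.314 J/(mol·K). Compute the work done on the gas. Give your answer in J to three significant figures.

Adiabatic: TV^(γ−1) = const with γ = 5/3.
T₂ = T₁ (V₁/V₂)^(γ−1) = 504 × (19.1/48.6)^0.667 = 504 × 0.5365 = 270.4 K.
W_by = nCᵥ(T₁ − T₂) = (2.06)(12.47)(504 − 270.4) = 6001 J.
Work on gas = −W_by = -6001 J.

W ≈ -6000 J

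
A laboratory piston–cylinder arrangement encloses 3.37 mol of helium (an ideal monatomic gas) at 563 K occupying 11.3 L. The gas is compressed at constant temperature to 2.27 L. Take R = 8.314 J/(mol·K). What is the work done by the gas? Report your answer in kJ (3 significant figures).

Isothermal: W = nRT ln(V₂/V₁).
W = (3.37)(8.314)(563) × ln(2.27/11.3)
  = 15774 × -1.605
W_by_gas = -25318 J.

W ≈ -25.3 kJ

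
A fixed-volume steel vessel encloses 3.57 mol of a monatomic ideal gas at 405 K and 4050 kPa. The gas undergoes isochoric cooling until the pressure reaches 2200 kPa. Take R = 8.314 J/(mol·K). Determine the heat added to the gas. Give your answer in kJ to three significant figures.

Constant volume ⇒ W = 0, so Q = ΔU = nCᵥΔT with Cᵥ = 3R/2 = 12.47 J/(mol·K).
At constant V, T₂/T₁ = P₂/P₁ ⇒ ΔT = T₁(P₂/P₁ − 1) = 405·(2200/4050 − 1) = -185 K.
ΔU = (3.57)(12.47)(-185) = -8236 J.

Q ≈ -8.24 kJ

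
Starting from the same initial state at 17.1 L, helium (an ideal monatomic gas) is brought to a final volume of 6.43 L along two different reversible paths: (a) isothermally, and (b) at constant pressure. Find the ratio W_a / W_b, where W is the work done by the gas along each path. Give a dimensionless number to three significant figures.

Path (a) isothermal: W = P₁V₁ ln(V₂/V₁) → W_a/(P₁V₁) = -0.9781.
Path (b) isobaric: W = P₁(V₂ − V₁) → W_b/(P₁V₁) = -0.624.
W_a / W_b = -0.9781 / -0.624 = 1.568.

W_a / W_b ≈ 1.57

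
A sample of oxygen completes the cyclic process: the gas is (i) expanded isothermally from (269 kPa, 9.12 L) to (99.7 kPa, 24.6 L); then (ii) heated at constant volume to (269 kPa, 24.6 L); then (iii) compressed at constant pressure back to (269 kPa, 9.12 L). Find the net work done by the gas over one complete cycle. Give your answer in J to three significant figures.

W_net ≈ -1730 J

Leg (i): W = PᵢVᵢ ln(V_f/Vᵢ) = (2453) ln(24.6/9.12) = 2434 J.
Leg (ii): W = 0.
Leg (iii): W = PΔV = (269)(9.12 − 24.6) = -4164 J.
W_net = 2434 − 4164 = -1730 J.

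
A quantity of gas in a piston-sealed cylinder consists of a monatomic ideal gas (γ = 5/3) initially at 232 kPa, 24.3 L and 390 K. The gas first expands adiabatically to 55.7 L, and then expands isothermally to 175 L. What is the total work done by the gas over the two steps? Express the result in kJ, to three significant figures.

W_total ≈ 7.30 kJ

Step 1 (adiabatic): W = (P₁V₁ − P₂V₂)/(γ−1) = (5638 − 3243)/0.667 = 3592 J.
After step 1: P = 58.22 kPa, V = 55.7 L, T = 224.3 K.
Step 2 (isothermal): W = P₁V₁ ln(V₂/V₁) = (3243) ln(175/55.7) = 3712 J.
W_total = 3592 + 3712 = 7305 J.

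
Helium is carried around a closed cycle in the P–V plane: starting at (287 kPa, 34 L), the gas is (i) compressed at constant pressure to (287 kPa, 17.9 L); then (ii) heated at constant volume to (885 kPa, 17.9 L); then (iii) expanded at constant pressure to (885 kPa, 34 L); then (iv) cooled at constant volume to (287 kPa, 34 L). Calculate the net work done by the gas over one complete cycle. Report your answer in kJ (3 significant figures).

Constant-volume legs do no work.
W(i) = (287)(17.9 − 34) = -4621 J; W(iii) = (885)(34 − 17.9) = 14249 J.
W_net = -4621 + 14249 = 9628 J (the clockwise enclosed area).

W_net ≈ 9.63 kJ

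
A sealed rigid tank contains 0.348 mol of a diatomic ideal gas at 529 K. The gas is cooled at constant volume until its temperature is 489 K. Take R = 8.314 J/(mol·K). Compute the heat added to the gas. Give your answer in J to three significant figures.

Q ≈ -289 J

Constant volume ⇒ W = 0, so Q = ΔU = nCᵥΔT with Cᵥ = 5R/2 = 20.79 J/(mol·K).
ΔU = (0.348)(20.79)(489 − 529) = -289.3 J.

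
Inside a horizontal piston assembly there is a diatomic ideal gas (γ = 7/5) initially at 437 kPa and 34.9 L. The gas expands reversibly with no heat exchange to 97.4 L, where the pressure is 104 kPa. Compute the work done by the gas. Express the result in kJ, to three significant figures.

Adiabatic: W = (P₁V₁ − P₂V₂)/(γ − 1) with γ = 7/5.
P₁V₁ = 15251 J, P₂V₂ = 10130 J.
W = (15251 − 10130) / 0.4 = 12804 J.

W ≈ 12.8 kJ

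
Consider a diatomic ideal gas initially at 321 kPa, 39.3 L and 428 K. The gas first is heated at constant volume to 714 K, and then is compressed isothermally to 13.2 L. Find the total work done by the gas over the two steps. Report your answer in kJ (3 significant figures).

W_total ≈ -23.0 kJ

Step 1 (isochoric): W = 0 (constant volume).
After step 1: P = 535.5 kPa (V unchanged).
Step 2 (isothermal): W = P₁V₁ ln(V₂/V₁) = (21045) ln(13.2/39.3) = -22960 J.
W_total = 0 − 22960 = -22960 J.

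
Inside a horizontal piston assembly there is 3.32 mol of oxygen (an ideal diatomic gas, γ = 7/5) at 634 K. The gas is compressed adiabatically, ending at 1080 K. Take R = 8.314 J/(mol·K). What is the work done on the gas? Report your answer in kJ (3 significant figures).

Adiabatic ⇒ Q = 0, so W_by = −ΔU = nCᵥ(T₁ − T₂).
Cᵥ = 5R/2 = 20.79 J/(mol·K).
W = (3.32)(20.79)(634 − 1080) = -30777 J.
Work on gas = −W_by = 30777 J.

W ≈ 30.8 kJ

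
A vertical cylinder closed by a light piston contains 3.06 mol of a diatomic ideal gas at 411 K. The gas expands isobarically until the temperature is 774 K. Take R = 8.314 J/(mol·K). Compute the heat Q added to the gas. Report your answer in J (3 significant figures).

Isobaric: W = nRΔT = (3.06)(8.314)(363) = 9235 J.
ΔU = nCᵥΔT with Cᵥ = 5R/2: ΔU = (3.06)(20.79)(363) = 23088 J.
Q = ΔU + W = 23088 + 9235 = 32323 J.

Q ≈ 32300 J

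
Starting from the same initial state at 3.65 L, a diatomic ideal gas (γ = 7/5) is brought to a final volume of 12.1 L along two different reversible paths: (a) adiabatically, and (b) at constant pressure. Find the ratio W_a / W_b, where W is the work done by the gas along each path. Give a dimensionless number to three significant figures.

W_a / W_b ≈ 0.411

Path (a) adiabatic: W = P₁V₁(1 − (V₁/V₂)^(γ−1))/(γ−1) → W_a/(P₁V₁) = 0.9521.
Path (b) isobaric: W = P₁(V₂ − V₁) → W_b/(P₁V₁) = 2.315.
W_a / W_b = 0.9521 / 2.315 = 0.4113.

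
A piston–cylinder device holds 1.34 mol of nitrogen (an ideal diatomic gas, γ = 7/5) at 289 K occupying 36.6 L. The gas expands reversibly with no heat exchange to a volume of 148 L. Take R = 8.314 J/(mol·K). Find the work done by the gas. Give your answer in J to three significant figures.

W ≈ 3450 J

Adiabatic: TV^(γ−1) = const with γ = 7/5.
T₂ = T₁ (V₁/V₂)^(γ−1) = 289 × (36.6/148)^0.4 = 289 × 0.5719 = 165.3 K.
W_by = nCᵥ(T₁ − T₂) = (1.34)(20.79)(289 − 165.3) = 3446 J.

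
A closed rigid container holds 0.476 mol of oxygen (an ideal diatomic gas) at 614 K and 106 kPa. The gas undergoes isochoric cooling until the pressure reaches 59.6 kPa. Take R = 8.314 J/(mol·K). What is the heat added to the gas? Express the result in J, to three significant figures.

Q ≈ -2660 J

Constant volume ⇒ W = 0, so Q = ΔU = nCᵥΔT with Cᵥ = 5R/2 = 20.79 J/(mol·K).
At constant V, T₂/T₁ = P₂/P₁ ⇒ ΔT = T₁(P₂/P₁ − 1) = 614·(59.6/106 − 1) = -268.8 K.
ΔU = (0.476)(20.79)(-268.8) = -2659 J.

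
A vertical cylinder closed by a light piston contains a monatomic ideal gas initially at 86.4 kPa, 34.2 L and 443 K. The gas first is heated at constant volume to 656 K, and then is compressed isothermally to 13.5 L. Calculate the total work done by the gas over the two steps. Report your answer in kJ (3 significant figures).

W_total ≈ -4.07 kJ

Step 1 (isochoric): W = 0 (constant volume).
After step 1: P = 127.9 kPa (V unchanged).
Step 2 (isothermal): W = P₁V₁ ln(V₂/V₁) = (4376) ln(13.5/34.2) = -4067 J.
W_total = 0 − 4067 = -4067 J.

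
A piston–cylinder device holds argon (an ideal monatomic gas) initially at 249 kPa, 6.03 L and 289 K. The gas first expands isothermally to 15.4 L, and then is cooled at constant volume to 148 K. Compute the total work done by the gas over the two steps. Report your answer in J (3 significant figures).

Step 1 (isothermal): W = P₁V₁ ln(V₂/V₁) = (1501) ln(15.4/6.03) = 1408 J.
Step 2 (isochoric): W = 0 (constant volume).
W_total = 1408 + 0 = 1408 J.

W_total ≈ 1410 J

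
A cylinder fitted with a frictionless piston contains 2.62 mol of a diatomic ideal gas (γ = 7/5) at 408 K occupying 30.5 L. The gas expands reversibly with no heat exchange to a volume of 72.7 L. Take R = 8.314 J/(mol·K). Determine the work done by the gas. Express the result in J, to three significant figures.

Adiabatic: TV^(γ−1) = const with γ = 7/5.
T₂ = T₁ (V₁/V₂)^(γ−1) = 408 × (30.5/72.7)^0.4 = 408 × 0.7065 = 288.2 K.
W_by = nCᵥ(T₁ − T₂) = (2.62)(20.79)(408 − 288.2) = 6521 J.

W ≈ 6520 J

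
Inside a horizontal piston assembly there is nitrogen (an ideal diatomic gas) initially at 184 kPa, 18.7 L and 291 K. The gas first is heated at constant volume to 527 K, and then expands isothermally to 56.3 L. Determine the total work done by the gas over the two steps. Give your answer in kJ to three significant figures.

Step 1 (isochoric): W = 0 (constant volume).
After step 1: P = 333.2 kPa (V unchanged).
Step 2 (isothermal): W = P₁V₁ ln(V₂/V₁) = (6231) ln(56.3/18.7) = 6868 J.
W_total = 0 + 6868 = 6868 J.

W_total ≈ 6.87 kJ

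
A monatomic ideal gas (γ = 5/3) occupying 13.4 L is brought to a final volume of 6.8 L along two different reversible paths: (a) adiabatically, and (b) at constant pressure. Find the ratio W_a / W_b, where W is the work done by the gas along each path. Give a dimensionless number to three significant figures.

W_a / W_b ≈ 1.74

Path (a) adiabatic: W = P₁V₁(1 − (V₁/V₂)^(γ−1))/(γ−1) → W_a/(P₁V₁) = -0.8577.
Path (b) isobaric: W = P₁(V₂ − V₁) → W_b/(P₁V₁) = -0.4925.
W_a / W_b = -0.8577 / -0.4925 = 1.741.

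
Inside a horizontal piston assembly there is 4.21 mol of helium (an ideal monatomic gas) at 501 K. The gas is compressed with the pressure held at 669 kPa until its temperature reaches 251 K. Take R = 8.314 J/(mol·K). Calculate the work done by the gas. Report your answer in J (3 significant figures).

W ≈ -8750 J

Isobaric: W = P ΔV = nR ΔT.
W = (4.21)(8.314)(251 − 501) = -8750 J.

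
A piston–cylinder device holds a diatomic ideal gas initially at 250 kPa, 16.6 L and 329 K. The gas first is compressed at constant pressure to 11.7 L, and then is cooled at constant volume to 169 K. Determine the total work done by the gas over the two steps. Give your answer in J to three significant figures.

W_total ≈ -1230 J

Step 1 (isobaric): W = PΔV = (250 kPa)(11.7 − 16.6 L) = -1225 J.
Step 2 (isochoric): W = 0 (constant volume).
W_total = -1225 + 0 = -1225 J.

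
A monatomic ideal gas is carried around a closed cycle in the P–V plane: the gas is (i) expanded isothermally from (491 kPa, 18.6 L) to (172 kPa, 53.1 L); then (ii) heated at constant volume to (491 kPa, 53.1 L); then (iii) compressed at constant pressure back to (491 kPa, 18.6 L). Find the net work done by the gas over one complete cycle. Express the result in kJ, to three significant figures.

Leg (i): W = PᵢVᵢ ln(V_f/Vᵢ) = (9133) ln(53.1/18.6) = 9580 J.
Leg (ii): W = 0.
Leg (iii): W = PΔV = (491)(18.6 − 53.1) = -16940 J.
W_net = 9580 − 16940 = -7359 J.

W_net ≈ -7.36 kJ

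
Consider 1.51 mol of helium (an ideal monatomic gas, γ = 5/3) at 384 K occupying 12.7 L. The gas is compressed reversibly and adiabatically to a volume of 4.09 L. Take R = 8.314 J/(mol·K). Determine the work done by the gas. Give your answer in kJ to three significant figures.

W ≈ -8.16 kJ

Adiabatic: TV^(γ−1) = const with γ = 5/3.
T₂ = T₁ (V₁/V₂)^(γ−1) = 384 × (12.7/4.09)^0.667 = 384 × 2.128 = 817.3 K.
W_by = nCᵥ(T₁ − T₂) = (1.51)(12.47)(384 − 817.3) = -8160 J.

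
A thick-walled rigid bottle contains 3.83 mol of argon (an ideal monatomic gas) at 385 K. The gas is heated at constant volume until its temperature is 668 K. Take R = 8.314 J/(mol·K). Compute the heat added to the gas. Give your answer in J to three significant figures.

Q ≈ 13500 J

Constant volume ⇒ W = 0, so Q = ΔU = nCᵥΔT with Cᵥ = 3R/2 = 12.47 J/(mol·K).
ΔU = (3.83)(12.47)(668 − 385) = 13517 J.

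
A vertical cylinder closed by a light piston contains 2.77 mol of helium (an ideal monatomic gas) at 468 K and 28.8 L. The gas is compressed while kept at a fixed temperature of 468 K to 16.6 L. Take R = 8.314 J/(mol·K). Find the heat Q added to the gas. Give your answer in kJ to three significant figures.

Q ≈ -5.94 kJ

Isothermal ⇒ ΔU = 0, so Q = W = nRT ln(V₂/V₁).
Q = (2.77)(8.314)(468) ln(16.6/28.8) = 10778 × -0.551 = -5938 J.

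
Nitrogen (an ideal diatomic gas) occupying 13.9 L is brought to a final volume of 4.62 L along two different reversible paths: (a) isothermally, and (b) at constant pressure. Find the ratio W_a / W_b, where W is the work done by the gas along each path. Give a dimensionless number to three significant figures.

W_a / W_b ≈ 1.65

Path (a) isothermal: W = P₁V₁ ln(V₂/V₁) → W_a/(P₁V₁) = -1.101.
Path (b) isobaric: W = P₁(V₂ − V₁) → W_b/(P₁V₁) = -0.6676.
W_a / W_b = -1.101 / -0.6676 = 1.65.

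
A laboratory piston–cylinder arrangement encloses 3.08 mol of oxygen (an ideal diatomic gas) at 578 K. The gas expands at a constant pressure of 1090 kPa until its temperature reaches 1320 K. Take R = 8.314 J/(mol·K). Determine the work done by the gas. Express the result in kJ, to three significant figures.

W ≈ 19.0 kJ

Isobaric: W = P ΔV = nR ΔT.
W = (3.08)(8.314)(1320 − 578) = 19000 J.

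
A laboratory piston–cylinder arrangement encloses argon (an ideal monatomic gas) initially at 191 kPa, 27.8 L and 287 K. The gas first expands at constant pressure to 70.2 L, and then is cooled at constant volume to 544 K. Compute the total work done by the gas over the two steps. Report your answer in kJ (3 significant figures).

Step 1 (isobaric): W = PΔV = (191 kPa)(70.2 − 27.8 L) = 8098 J.
Step 2 (isochoric): W = 0 (constant volume).
W_total = 8098 + 0 = 8098 J.

W_total ≈ 8.10 kJ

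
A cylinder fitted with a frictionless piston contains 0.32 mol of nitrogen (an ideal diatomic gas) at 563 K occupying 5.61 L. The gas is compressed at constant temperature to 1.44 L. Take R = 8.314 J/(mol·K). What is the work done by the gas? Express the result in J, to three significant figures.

W ≈ -2040 J

Isothermal: W = nRT ln(V₂/V₁).
W = (0.32)(8.314)(563) × ln(1.44/5.61)
  = 1498 × -1.36
W_by_gas = -2037 J.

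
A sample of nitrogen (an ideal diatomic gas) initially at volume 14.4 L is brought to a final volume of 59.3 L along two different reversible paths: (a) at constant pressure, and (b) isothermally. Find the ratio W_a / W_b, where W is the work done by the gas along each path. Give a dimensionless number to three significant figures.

Path (a) isobaric: W = P₁(V₂ − V₁) → W_a/(P₁V₁) = 3.118.
Path (b) isothermal: W = P₁V₁ ln(V₂/V₁) → W_b/(P₁V₁) = 1.415.
W_a / W_b = 3.118 / 1.415 = 2.203.

W_a / W_b ≈ 2.20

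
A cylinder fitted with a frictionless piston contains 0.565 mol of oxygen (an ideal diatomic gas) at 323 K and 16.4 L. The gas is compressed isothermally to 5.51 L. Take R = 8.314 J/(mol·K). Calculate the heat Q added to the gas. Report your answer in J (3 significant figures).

Q ≈ -1650 J

Isothermal ⇒ ΔU = 0, so Q = W = nRT ln(V₂/V₁).
Q = (0.565)(8.314)(323) ln(5.51/16.4) = 1517 × -1.091 = -1655 J.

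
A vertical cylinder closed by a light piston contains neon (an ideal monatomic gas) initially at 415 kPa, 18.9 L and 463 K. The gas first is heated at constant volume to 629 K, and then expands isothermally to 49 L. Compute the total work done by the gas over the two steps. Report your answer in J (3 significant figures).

Step 1 (isochoric): W = 0 (constant volume).
After step 1: P = 563.8 kPa (V unchanged).
Step 2 (isothermal): W = P₁V₁ ln(V₂/V₁) = (10656) ln(49/18.9) = 10151 J.
W_total = 0 + 10151 = 10151 J.

W_total ≈ 10200 J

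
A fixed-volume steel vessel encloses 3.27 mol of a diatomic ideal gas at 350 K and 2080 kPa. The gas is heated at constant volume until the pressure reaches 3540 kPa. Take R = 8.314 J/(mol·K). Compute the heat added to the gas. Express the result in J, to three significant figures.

Q ≈ 16700 J

Constant volume ⇒ W = 0, so Q = ΔU = nCᵥΔT with Cᵥ = 5R/2 = 20.79 J/(mol·K).
At constant V, T₂/T₁ = P₂/P₁ ⇒ ΔT = T₁(P₂/P₁ − 1) = 350·(3540/2080 − 1) = 245.7 K.
ΔU = (3.27)(20.79)(245.7) = 16698 J.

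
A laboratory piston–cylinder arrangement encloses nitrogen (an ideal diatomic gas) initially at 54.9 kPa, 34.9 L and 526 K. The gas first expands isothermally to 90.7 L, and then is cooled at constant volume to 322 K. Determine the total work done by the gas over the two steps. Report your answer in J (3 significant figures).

Step 1 (isothermal): W = P₁V₁ ln(V₂/V₁) = (1916) ln(90.7/34.9) = 1830 J.
Step 2 (isochoric): W = 0 (constant volume).
W_total = 1830 + 0 = 1830 J.

W_total ≈ 1830 J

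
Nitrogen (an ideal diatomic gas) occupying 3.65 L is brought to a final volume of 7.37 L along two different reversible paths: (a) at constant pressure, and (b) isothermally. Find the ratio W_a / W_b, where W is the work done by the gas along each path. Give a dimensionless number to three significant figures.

W_a / W_b ≈ 1.45

Path (a) isobaric: W = P₁(V₂ − V₁) → W_a/(P₁V₁) = 1.019.
Path (b) isothermal: W = P₁V₁ ln(V₂/V₁) → W_b/(P₁V₁) = 0.7027.
W_a / W_b = 1.019 / 0.7027 = 1.45.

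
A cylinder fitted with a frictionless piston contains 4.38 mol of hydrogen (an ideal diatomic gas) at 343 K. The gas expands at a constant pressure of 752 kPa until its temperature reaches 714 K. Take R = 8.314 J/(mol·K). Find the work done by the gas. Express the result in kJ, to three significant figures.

W ≈ 13.5 kJ

Isobaric: W = P ΔV = nR ΔT.
W = (4.38)(8.314)(714 − 343) = 13510 J.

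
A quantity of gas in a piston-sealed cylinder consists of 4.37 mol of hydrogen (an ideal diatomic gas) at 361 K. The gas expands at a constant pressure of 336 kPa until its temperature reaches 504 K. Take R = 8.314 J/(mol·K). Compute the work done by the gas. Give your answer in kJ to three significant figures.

Isobaric: W = P ΔV = nR ΔT.
W = (4.37)(8.314)(504 − 361) = 5196 J.

W ≈ 5.20 kJ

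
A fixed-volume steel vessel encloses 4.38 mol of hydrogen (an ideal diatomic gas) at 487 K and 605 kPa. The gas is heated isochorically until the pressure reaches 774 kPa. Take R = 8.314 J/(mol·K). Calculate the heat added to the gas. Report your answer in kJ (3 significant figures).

Constant volume ⇒ W = 0, so Q = ΔU = nCᵥΔT with Cᵥ = 5R/2 = 20.79 J/(mol·K).
At constant V, T₂/T₁ = P₂/P₁ ⇒ ΔT = T₁(P₂/P₁ − 1) = 487·(774/605 − 1) = 136 K.
ΔU = (4.38)(20.79)(136) = 12385 J.

Q ≈ 12.4 kJ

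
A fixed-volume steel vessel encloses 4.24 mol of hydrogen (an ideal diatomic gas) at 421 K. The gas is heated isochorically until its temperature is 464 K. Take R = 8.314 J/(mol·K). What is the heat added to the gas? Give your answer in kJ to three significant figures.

Constant volume ⇒ W = 0, so Q = ΔU = nCᵥΔT with Cᵥ = 5R/2 = 20.79 J/(mol·K).
ΔU = (4.24)(20.79)(464 − 421) = 3790 J.

Q ≈ 3.79 kJ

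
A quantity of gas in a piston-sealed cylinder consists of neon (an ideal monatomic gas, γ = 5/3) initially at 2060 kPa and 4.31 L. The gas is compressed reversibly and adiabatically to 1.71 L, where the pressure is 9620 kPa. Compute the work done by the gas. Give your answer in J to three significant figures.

W ≈ -11400 J

Adiabatic: W = (P₁V₁ − P₂V₂)/(γ − 1) with γ = 5/3.
P₁V₁ = 8879 J, P₂V₂ = 16450 J.
W = (8879 − 16450) / 0.6667 = -11357 J.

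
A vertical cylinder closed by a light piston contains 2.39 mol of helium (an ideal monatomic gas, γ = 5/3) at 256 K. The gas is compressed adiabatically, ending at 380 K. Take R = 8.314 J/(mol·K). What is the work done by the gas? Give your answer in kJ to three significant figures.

Adiabatic ⇒ Q = 0, so W_by = −ΔU = nCᵥ(T₁ − T₂).
Cᵥ = 3R/2 = 12.47 J/(mol·K).
W = (2.39)(12.47)(256 − 380) = -3696 J.

W ≈ -3.70 kJ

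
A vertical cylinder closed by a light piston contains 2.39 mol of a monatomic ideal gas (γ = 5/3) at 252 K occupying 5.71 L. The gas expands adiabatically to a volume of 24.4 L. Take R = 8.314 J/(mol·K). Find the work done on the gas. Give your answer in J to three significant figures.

W ≈ -4660 J

Adiabatic: TV^(γ−1) = const with γ = 5/3.
T₂ = T₁ (V₁/V₂)^(γ−1) = 252 × (5.71/24.4)^0.667 = 252 × 0.3797 = 95.7 K.
W_by = nCᵥ(T₁ − T₂) = (2.39)(12.47)(252 − 95.7) = 4659 J.
Work on gas = −W_by = -4659 J.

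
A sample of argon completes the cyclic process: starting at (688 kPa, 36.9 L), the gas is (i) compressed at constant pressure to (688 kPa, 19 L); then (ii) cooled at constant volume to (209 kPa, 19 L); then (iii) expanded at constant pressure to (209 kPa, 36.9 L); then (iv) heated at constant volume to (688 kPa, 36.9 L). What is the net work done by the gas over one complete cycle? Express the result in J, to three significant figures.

W_net ≈ -8570 J

Constant-volume legs do no work.
W(i) = (688)(19 − 36.9) = -12315 J; W(iii) = (209)(36.9 − 19) = 3741 J.
W_net = -12315 + 3741 = -8574 J (the counter-clockwise enclosed area).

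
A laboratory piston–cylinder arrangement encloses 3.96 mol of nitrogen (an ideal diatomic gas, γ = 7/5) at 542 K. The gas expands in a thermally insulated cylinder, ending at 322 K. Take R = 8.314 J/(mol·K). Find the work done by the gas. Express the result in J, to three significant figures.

Adiabatic ⇒ Q = 0, so W_by = −ΔU = nCᵥ(T₁ − T₂).
Cᵥ = 5R/2 = 20.79 J/(mol·K).
W = (3.96)(20.79)(542 − 322) = 18108 J.

W ≈ 18100 J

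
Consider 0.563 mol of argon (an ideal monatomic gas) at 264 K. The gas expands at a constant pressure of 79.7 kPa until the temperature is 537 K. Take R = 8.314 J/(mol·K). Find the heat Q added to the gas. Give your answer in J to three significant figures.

Q ≈ 3190 J

Isobaric: W = nRΔT = (0.563)(8.314)(273) = 1278 J.
ΔU = nCᵥΔT with Cᵥ = 3R/2: ΔU = (0.563)(12.47)(273) = 1917 J.
Q = ΔU + W = 1917 + 1278 = 3195 J.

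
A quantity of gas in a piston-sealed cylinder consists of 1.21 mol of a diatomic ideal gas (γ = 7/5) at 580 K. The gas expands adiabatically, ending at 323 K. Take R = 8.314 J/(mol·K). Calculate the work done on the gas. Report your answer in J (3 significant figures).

Adiabatic ⇒ Q = 0, so W_by = −ΔU = nCᵥ(T₁ − T₂).
Cᵥ = 5R/2 = 20.79 J/(mol·K).
W = (1.21)(20.79)(580 − 323) = 6464 J.
Work on gas = −W_by = -6464 J.

W ≈ -6460 J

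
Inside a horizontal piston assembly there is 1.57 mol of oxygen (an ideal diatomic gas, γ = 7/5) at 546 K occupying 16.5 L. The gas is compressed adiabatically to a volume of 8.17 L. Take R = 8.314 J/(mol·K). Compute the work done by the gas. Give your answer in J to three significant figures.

Adiabatic: TV^(γ−1) = const with γ = 7/5.
T₂ = T₁ (V₁/V₂)^(γ−1) = 546 × (16.5/8.17)^0.4 = 546 × 1.325 = 723.3 K.
W_by = nCᵥ(T₁ − T₂) = (1.57)(20.79)(546 − 723.3) = -5785 J.

W ≈ -5780 J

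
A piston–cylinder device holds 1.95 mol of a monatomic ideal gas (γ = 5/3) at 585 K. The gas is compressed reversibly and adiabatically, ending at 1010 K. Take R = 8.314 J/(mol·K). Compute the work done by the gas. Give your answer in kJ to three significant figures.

W ≈ -10.3 kJ

Adiabatic ⇒ Q = 0, so W_by = −ΔU = nCᵥ(T₁ − T₂).
Cᵥ = 3R/2 = 12.47 J/(mol·K).
W = (1.95)(12.47)(585 − 1010) = -10335 J.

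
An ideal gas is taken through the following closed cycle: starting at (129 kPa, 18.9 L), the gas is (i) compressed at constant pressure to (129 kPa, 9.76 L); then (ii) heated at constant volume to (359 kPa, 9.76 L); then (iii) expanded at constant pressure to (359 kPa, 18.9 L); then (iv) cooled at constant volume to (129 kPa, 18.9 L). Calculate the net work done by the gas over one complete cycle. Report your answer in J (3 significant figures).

Constant-volume legs do no work.
W(i) = (129)(9.76 − 18.9) = -1179 J; W(iii) = (359)(18.9 − 9.76) = 3281 J.
W_net = -1179 + 3281 = 2102 J (the clockwise enclosed area).

W_net ≈ 2100 J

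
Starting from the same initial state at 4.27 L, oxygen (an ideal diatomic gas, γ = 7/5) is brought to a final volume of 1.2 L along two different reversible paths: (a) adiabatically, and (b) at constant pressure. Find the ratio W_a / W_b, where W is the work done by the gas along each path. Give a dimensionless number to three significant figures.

Path (a) adiabatic: W = P₁V₁(1 − (V₁/V₂)^(γ−1))/(γ−1) → W_a/(P₁V₁) = -1.654.
Path (b) isobaric: W = P₁(V₂ − V₁) → W_b/(P₁V₁) = -0.719.
W_a / W_b = -1.654 / -0.719 = 2.3.

W_a / W_b ≈ 2.30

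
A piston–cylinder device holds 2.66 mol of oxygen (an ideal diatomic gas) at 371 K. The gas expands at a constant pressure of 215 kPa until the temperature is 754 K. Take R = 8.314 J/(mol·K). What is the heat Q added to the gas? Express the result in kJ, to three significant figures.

Isobaric: W = nRΔT = (2.66)(8.314)(383) = 8470 J.
ΔU = nCᵥΔT with Cᵥ = 5R/2: ΔU = (2.66)(20.79)(383) = 21175 J.
Q = ΔU + W = 21175 + 8470 = 29645 J.

Q ≈ 29.6 kJ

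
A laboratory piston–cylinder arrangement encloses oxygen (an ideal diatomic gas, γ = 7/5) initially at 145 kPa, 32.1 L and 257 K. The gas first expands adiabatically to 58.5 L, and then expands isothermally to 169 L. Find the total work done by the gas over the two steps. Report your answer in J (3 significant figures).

W_total ≈ 6370 J

Step 1 (adiabatic): W = (P₁V₁ − P₂V₂)/(γ−1) = (4654 − 3661)/0.4 = 2483 J.
After step 1: P = 62.58 kPa, V = 58.5 L, T = 202.1 K.
Step 2 (isothermal): W = P₁V₁ ln(V₂/V₁) = (3661) ln(169/58.5) = 3884 J.
W_total = 2483 + 3884 = 6367 J.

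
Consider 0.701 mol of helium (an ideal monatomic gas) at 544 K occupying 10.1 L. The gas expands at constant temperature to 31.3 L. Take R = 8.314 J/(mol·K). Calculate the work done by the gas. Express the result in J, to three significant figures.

Isothermal: W = nRT ln(V₂/V₁).
W = (0.701)(8.314)(544) × ln(31.3/10.1)
  = 3170 × 1.131
W_by_gas = 3586 J.

W ≈ 3590 J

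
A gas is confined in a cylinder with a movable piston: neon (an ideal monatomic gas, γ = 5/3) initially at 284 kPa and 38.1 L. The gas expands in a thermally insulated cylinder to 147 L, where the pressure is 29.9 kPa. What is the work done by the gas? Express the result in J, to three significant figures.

W ≈ 9640 J

Adiabatic: W = (P₁V₁ − P₂V₂)/(γ − 1) with γ = 5/3.
P₁V₁ = 10820 J, P₂V₂ = 4395 J.
W = (10820 − 4395) / 0.6667 = 9638 J.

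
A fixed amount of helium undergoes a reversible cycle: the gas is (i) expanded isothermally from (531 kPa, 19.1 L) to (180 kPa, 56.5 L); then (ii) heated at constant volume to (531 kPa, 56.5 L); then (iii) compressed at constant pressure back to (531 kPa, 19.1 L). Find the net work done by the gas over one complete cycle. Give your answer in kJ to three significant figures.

Leg (i): W = PᵢVᵢ ln(V_f/Vᵢ) = (10142) ln(56.5/19.1) = 11000 J.
Leg (ii): W = 0.
Leg (iii): W = PΔV = (531)(19.1 − 56.5) = -19859 J.
W_net = 11000 − 19859 = -8860 J.

W_net ≈ -8.86 kJ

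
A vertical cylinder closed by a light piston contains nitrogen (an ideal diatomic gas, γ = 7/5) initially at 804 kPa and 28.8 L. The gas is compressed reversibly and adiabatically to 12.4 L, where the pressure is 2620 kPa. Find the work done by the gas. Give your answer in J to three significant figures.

Adiabatic: W = (P₁V₁ − P₂V₂)/(γ − 1) with γ = 7/5.
P₁V₁ = 23155 J, P₂V₂ = 32488 J.
W = (23155 − 32488) / 0.4 = -23332 J.

W ≈ -23300 J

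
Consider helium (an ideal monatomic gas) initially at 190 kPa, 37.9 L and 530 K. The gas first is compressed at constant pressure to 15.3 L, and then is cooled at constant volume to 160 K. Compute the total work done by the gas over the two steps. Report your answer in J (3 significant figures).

Step 1 (isobaric): W = PΔV = (190 kPa)(15.3 − 37.9 L) = -4294 J.
Step 2 (isochoric): W = 0 (constant volume).
W_total = -4294 + 0 = -4294 J.

W_total ≈ -4290 J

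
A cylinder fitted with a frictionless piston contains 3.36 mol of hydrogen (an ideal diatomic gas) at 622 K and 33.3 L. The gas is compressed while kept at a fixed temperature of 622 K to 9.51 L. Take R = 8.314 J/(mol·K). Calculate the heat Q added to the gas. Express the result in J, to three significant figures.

Isothermal ⇒ ΔU = 0, so Q = W = nRT ln(V₂/V₁).
Q = (3.36)(8.314)(622) ln(9.51/33.3) = 17376 × -1.253 = -21775 J.

Q ≈ -21800 J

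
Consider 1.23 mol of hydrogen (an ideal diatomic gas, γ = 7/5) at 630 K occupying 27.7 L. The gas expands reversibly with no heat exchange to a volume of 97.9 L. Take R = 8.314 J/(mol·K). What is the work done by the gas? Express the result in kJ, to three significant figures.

W ≈ 6.39 kJ

Adiabatic: TV^(γ−1) = const with γ = 7/5.
T₂ = T₁ (V₁/V₂)^(γ−1) = 630 × (27.7/97.9)^0.4 = 630 × 0.6035 = 380.2 K.
W_by = nCᵥ(T₁ − T₂) = (1.23)(20.79)(630 − 380.2) = 6386 J.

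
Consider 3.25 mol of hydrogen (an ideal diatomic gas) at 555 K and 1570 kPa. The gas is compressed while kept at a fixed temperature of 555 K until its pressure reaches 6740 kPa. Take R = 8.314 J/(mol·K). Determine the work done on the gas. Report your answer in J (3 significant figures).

Isothermal process: W = nRT ln(V₂/V₁) = nRT ln(P₁/P₂).
W = (3.25)(8.314)(555) × ln(1570/6740)
  = 14996 × ln(0.2329) = 14996 × -1.457
W_by_gas = -21849 J; work on gas = −W_by = 21849 J.

W ≈ 21800 J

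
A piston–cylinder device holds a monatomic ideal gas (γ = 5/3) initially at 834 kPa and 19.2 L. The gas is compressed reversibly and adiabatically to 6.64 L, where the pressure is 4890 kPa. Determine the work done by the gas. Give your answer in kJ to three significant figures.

W ≈ -24.7 kJ

Adiabatic: W = (P₁V₁ − P₂V₂)/(γ − 1) with γ = 5/3.
P₁V₁ = 16013 J, P₂V₂ = 32470 J.
W = (16013 − 32470) / 0.6667 = -24685 J.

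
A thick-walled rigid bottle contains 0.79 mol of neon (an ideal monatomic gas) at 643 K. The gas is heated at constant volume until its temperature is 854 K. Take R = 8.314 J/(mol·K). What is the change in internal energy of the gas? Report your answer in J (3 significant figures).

ΔU ≈ 2080 J

Constant volume ⇒ W = 0, so Q = ΔU = nCᵥΔT with Cᵥ = 3R/2 = 12.47 J/(mol·K).
ΔU = (0.79)(12.47)(854 − 643) = 2079 J.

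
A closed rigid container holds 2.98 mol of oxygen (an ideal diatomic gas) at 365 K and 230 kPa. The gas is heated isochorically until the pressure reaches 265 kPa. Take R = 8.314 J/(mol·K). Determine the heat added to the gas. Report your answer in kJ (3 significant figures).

Constant volume ⇒ W = 0, so Q = ΔU = nCᵥΔT with Cᵥ = 5R/2 = 20.79 J/(mol·K).
At constant V, T₂/T₁ = P₂/P₁ ⇒ ΔT = T₁(P₂/P₁ − 1) = 365·(265/230 − 1) = 55.54 K.
ΔU = (2.98)(20.79)(55.54) = 3440 J.

Q ≈ 3.44 kJ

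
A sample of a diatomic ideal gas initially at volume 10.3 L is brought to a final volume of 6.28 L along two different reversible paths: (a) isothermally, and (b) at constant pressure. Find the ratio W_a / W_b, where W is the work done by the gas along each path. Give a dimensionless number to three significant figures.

W_a / W_b ≈ 1.27

Path (a) isothermal: W = P₁V₁ ln(V₂/V₁) → W_a/(P₁V₁) = -0.4948.
Path (b) isobaric: W = P₁(V₂ − V₁) → W_b/(P₁V₁) = -0.3903.
W_a / W_b = -0.4948 / -0.3903 = 1.268.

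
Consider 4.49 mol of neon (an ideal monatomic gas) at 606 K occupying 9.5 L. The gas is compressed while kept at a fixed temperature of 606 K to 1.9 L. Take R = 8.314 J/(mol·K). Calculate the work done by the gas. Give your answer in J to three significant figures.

W ≈ -36400 J

Isothermal: W = nRT ln(V₂/V₁).
W = (4.49)(8.314)(606) × ln(1.9/9.5)
  = 22622 × -1.609
W_by_gas = -36409 J.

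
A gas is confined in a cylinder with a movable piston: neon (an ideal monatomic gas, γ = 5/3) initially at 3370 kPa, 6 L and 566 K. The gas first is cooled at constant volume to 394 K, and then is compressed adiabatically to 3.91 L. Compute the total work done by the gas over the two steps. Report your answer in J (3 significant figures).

W_total ≈ -6980 J

Step 1 (isochoric): W = 0 (constant volume).
After step 1: P = 2346 kPa (V unchanged).
Step 2 (adiabatic): W = (P₁V₁ − P₂V₂)/(γ−1) = (14075 − 18726)/0.667 = -6976 J.
W_total = 0 − 6976 = -6976 J.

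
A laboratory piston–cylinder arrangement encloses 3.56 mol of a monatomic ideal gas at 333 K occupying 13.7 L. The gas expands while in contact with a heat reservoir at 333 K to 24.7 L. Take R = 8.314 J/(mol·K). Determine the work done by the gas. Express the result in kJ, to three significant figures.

W ≈ 5.81 kJ

Isothermal: W = nRT ln(V₂/V₁).
W = (3.56)(8.314)(333) × ln(24.7/13.7)
  = 9856 × 0.5894
W_by_gas = 5809 J.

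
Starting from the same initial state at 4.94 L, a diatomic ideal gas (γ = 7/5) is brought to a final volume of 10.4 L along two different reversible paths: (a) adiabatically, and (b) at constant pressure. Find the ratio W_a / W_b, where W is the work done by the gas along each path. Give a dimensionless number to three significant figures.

Path (a) adiabatic: W = P₁V₁(1 − (V₁/V₂)^(γ−1))/(γ−1) → W_a/(P₁V₁) = 0.6438.
Path (b) isobaric: W = P₁(V₂ − V₁) → W_b/(P₁V₁) = 1.105.
W_a / W_b = 0.6438 / 1.105 = 0.5825.

W_a / W_b ≈ 0.583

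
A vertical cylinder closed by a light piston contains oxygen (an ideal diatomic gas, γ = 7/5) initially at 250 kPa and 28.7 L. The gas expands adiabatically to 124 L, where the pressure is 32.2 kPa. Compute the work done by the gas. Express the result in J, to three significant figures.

W ≈ 7960 J

Adiabatic: W = (P₁V₁ − P₂V₂)/(γ − 1) with γ = 7/5.
P₁V₁ = 7175 J, P₂V₂ = 3993 J.
W = (7175 − 3993) / 0.4 = 7956 J.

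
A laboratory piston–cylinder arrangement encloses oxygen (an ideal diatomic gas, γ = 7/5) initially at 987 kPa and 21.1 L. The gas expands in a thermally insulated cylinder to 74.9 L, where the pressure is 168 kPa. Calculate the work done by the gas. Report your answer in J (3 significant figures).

Adiabatic: W = (P₁V₁ − P₂V₂)/(γ − 1) with γ = 7/5.
P₁V₁ = 20826 J, P₂V₂ = 12583 J.
W = (20826 − 12583) / 0.4 = 20606 J.

W ≈ 20600 J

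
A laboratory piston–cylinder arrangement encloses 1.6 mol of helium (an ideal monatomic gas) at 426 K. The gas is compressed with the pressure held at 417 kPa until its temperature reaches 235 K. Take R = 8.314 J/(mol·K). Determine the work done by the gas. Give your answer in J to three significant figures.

Isobaric: W = P ΔV = nR ΔT.
W = (1.6)(8.314)(235 − 426) = -2541 J.

W ≈ -2540 J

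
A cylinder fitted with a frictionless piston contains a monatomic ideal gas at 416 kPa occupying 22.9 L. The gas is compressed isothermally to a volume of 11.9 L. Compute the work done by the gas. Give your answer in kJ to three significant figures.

Isothermal: W = nRT ln(V₂/V₁) = P₁V₁ ln(V₂/V₁).
P₁V₁ = (416 kPa)(22.9 L) = 9526 J.
W = 9526 × ln(11.9/22.9) = 9526 × -0.6546
W_by_gas = -6236 J.

W ≈ -6.24 kJ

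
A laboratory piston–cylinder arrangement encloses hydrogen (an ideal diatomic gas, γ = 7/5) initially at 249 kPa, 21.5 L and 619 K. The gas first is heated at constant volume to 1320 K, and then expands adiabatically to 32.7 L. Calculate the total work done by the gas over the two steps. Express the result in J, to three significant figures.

Step 1 (isochoric): W = 0 (constant volume).
After step 1: P = 531 kPa (V unchanged).
Step 2 (adiabatic): W = (P₁V₁ − P₂V₂)/(γ−1) = (11416 − 9653)/0.4 = 4407 J.
W_total = 0 + 4407 = 4407 J.

W_total ≈ 4410 J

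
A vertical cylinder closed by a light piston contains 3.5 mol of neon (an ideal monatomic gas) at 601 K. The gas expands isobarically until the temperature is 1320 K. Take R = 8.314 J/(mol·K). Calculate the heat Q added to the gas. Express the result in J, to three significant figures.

Q ≈ 52300 J

Isobaric: W = nRΔT = (3.5)(8.314)(719) = 20922 J.
ΔU = nCᵥΔT with Cᵥ = 3R/2: ΔU = (3.5)(12.47)(719) = 31383 J.
Q = ΔU + W = 31383 + 20922 = 52305 J.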